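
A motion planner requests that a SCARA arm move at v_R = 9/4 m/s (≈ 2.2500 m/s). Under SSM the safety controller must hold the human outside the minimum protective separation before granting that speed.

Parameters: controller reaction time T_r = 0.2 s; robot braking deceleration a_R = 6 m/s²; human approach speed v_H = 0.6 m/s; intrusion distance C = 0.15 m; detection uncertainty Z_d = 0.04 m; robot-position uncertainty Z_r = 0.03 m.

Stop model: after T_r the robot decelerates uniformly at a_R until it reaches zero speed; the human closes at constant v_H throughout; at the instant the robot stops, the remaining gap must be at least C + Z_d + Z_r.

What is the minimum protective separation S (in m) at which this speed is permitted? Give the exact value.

S_min = 2299/1600 m = 1.4369 m

T_s = v_R/a_R = (9/4)/6 = 0.3750 s
robot in T_r: 2.2500·0.2000 = 0.4500 m
braking distance = 2.2500²/(2·6.0000) = 0.4219 m
human over T_r+T_s: 0.6000·(0.2000+0.3750) = 0.3450 m
C+Z_d+Z_r = 0.1500+0.0400+0.0300 = 0.2200 m
S_min ≈ 0.4500+0.4219+0.3450+0.2200  ⇒  S_min = 2299/1600 m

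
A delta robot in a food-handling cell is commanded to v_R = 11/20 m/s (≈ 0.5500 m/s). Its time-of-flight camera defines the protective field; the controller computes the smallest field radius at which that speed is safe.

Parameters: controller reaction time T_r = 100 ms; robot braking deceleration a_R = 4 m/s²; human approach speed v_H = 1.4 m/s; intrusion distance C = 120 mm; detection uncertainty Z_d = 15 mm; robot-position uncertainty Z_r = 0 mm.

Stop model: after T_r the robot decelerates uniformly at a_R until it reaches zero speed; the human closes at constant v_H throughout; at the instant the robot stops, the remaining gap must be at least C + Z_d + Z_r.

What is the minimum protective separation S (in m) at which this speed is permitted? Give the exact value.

braking lasts T_s = (11/20)/4 = 0.1375 s
reaction-phase robot travel = 0.5500·0.1000 = 0.0550 m
braking distance = 0.5500²/(2·4.0000) = 0.0378 m
human closes 1.4000·0.2375 = 0.3325 m
margins: 0.1200+0.0150+0.0000 = 0.1350 m
S_min ≈ 0.0550+0.0378+0.3325+0.1350  ⇒  S_min = 1793/3200 m

S_min = 1793/3200 m = 0.5603 m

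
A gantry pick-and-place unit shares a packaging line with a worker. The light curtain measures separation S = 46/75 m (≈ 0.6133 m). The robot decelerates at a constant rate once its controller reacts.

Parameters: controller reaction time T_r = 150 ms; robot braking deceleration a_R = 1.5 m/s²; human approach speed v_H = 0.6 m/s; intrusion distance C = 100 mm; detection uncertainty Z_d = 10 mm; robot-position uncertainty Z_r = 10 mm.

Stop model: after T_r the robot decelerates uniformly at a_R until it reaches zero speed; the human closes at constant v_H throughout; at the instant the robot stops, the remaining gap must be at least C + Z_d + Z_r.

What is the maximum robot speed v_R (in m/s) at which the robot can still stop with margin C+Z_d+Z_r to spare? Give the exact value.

v_R_max = 11/20 m/s = 0.5500 m/s

collect terms ⇒ (1/3)·v_R² + (11/20)·v_R + (-121/300) = 0
  disc = (11/20)² − 4·(1/3)·(-121/300) = 121/144 ; √disc = 11/12
  v_R = (−(11/20) + 11/12) / (2·(1/3)) = 11/20 m/s
check:
T_s = v_R/a_R = (11/20)/(3/2) = 0.3667 s
robot in T_r: 0.5500·0.1500 = 0.0825 m
braking distance = 0.5500²/(2·1.5000) = 0.1008 m
human over T_r+T_s: 0.6000·(0.1500+0.3667) = 0.3100 m
residual clearance needed = 0.1000+0.0100+0.0100 = 0.1200 m
sum ≈ 0.0825+0.1008+0.3100+0.1200 ≈ 0.6133 m = S ✓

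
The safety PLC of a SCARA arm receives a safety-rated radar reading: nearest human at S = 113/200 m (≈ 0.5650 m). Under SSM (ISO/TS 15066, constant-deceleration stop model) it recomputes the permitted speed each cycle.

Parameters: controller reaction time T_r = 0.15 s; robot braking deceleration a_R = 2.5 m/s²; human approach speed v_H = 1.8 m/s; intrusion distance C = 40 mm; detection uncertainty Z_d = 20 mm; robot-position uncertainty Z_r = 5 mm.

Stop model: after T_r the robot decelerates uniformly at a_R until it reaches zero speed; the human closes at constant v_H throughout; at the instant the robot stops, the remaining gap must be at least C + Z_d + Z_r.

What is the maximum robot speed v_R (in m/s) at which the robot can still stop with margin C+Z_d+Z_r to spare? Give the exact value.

collect terms ⇒ (1/5)·v_R² + (87/100)·v_R + (-23/100) = 0
  disc = (87/100)² − 4·(1/5)·(-23/100) = 9409/10000 ; √disc = 97/100
  v_R = (−(87/100) + 97/100) / (2·(1/5)) = 1/4 m/s
check:
stop time T_s = (1/4)/(5/2) = 0.1000 s
robot in T_r: 0.2500·0.1500 = 0.0375 m
robot under decel: 0.2500²/(2·2.5000) = 0.0125 m
person approaches 1.8000·(0.1500+0.1000) = 0.4500 m
margins: 0.0400+0.0200+0.0050 = 0.0650 m
sum ≈ 0.0375+0.0125+0.4500+0.0650 ≈ 0.5650 m = S ✓

v_R_max = 1/4 m/s = 0.2500 m/s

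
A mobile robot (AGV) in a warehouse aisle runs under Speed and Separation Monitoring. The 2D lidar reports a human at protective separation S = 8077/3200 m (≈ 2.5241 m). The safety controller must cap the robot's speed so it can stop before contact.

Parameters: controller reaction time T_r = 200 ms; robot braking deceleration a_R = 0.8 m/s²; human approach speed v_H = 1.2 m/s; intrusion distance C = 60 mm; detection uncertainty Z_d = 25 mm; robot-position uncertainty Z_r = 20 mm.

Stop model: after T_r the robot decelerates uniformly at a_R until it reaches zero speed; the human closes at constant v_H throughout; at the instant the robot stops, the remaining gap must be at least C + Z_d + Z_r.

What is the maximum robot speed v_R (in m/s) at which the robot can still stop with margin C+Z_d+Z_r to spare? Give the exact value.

quadratic (5/8)·v² + (17/10)·v + (-6973/3200) = 0
  disc = (17/10)² − 4·(5/8)·(-6973/3200) = 53361/6400 ; √disc = 231/80
  v_R = (−(17/10) + 231/80) / (2·(5/8)) = 19/20 m/s
check:
braking lasts T_s = (19/20)/(4/5) = 1.1875 s
robot covers v_R·T_r = 0.9500·0.2000 = 0.1900 m before braking
robot covers 0.9500·1.1875 − ½·0.8000·1.1875² = 0.5641 m while stopping
human over T_r+T_s: 1.2000·(0.2000+1.1875) = 1.6650 m
residual clearance needed = 0.0600+0.0250+0.0200 = 0.1050 m
sum ≈ 0.1900+0.5641+1.6650+0.1050 ≈ 2.5241 m = S ✓

v_R_max = 19/20 m/s = 0.9500 m/s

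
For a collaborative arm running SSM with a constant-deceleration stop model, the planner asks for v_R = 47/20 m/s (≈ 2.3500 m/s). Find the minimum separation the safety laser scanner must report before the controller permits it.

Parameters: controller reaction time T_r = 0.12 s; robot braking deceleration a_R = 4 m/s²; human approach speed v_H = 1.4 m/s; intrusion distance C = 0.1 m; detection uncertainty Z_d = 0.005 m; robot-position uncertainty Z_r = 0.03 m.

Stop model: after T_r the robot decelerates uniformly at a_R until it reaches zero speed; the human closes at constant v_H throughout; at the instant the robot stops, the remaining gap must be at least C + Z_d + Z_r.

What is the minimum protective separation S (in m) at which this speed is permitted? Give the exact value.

braking lasts T_s = (47/20)/4 = 0.5875 s
robot in T_r: 2.3500·0.1200 = 0.2820 m
robot covers 2.3500·0.5875 − ½·4.0000·0.5875² = 0.6903 m while stopping
human closes 1.4000·0.7075 = 0.9905 m
margins: 0.1000+0.0050+0.0300 = 0.1350 m
S_min ≈ 0.2820+0.6903+0.9905+0.1350  ⇒  S_min = 6713/3200 m

S_min = 6713/3200 m = 2.0978 m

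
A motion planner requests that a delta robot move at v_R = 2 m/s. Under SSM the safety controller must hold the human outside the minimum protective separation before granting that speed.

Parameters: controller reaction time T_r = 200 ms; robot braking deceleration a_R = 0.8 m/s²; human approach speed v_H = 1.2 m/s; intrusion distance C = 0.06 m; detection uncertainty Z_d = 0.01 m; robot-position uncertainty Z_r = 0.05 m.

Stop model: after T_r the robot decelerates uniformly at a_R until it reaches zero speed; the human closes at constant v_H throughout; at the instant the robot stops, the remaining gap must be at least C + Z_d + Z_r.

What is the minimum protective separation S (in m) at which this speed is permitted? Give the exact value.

stop time T_s = 2/(4/5) = 2.5000 s
robot in T_r: 2.0000·0.2000 = 0.4000 m
braking distance = 2.0000²/(2·0.8000) = 2.5000 m
human closes 1.2000·2.7000 = 3.2400 m
margins: 0.0600+0.0100+0.0500 = 0.1200 m
S_min ≈ 0.4000+2.5000+3.2400+0.1200  ⇒  S_min = 313/50 m

S_min = 313/50 m = 6.2600 m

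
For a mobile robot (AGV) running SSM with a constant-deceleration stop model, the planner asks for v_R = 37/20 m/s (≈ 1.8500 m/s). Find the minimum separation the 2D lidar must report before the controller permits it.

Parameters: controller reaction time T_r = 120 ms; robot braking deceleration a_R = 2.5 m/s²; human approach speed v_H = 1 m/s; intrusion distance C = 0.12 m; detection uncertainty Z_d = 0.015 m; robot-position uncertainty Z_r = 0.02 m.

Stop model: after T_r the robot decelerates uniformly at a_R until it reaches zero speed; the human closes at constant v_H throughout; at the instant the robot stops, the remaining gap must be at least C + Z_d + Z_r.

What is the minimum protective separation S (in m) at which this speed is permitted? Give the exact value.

S_min = 3843/2000 m = 1.9215 m

T_s = v_R/a_R = (37/20)/(5/2) = 0.7400 s
robot in T_r: 1.8500·0.1200 = 0.2220 m
robot under decel: 1.8500²/(2·2.5000) = 0.6845 m
human closes 1.0000·0.8600 = 0.8600 m
residual clearance needed = 0.1200+0.0150+0.0200 = 0.1550 m
S_min ≈ 0.2220+0.6845+0.8600+0.1550  ⇒  S_min = 3843/2000 m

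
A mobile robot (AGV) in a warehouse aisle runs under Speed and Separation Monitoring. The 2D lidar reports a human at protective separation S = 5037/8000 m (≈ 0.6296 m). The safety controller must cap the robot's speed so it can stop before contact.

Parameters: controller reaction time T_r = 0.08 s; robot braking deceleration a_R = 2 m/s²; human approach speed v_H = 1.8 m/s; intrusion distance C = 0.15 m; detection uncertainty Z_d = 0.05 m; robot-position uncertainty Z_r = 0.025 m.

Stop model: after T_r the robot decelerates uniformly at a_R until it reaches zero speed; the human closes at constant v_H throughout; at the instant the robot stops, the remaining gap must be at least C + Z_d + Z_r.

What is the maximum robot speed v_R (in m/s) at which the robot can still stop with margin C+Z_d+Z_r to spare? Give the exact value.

v_R_max = 1/4 m/s = 0.2500 m/s

at the boundary: (1/4)·v² + (49/50)·v + (-417/1600) = 0
  disc = (49/50)² − 4·(1/4)·(-417/1600) = 48841/40000 ; √disc = 221/200
  v_R = (−(49/50) + 221/200) / (2·(1/4)) = 1/4 m/s
check:
braking lasts T_s = (1/4)/2 = 0.1250 s
reaction-phase robot travel = 0.2500·0.0800 = 0.0200 m
robot covers 0.2500·0.1250 − ½·2.0000·0.1250² = 0.0156 m while stopping
human closes 1.8000·0.2050 = 0.3690 m
C+Z_d+Z_r = 0.1500+0.0500+0.0250 = 0.2250 m
sum ≈ 0.0200+0.0156+0.3690+0.2250 ≈ 0.6296 m = S ✓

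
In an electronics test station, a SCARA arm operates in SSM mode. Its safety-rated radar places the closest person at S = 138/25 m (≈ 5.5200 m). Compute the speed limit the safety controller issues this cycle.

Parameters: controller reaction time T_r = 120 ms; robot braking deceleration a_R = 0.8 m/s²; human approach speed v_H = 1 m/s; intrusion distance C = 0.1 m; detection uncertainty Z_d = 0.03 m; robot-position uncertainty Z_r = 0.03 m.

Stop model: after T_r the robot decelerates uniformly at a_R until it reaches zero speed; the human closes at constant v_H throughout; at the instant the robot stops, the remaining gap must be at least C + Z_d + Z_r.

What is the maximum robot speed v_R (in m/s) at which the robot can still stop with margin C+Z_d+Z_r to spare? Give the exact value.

at the boundary: (5/8)·v² + (137/100)·v + (-131/25) = 0
  disc = (137/100)² − 4·(5/8)·(-131/25) = 149769/10000 ; √disc = 387/100
  v_R = (−(137/100) + 387/100) / (2·(5/8)) = 2 m/s
check:
T_s = v_R/a_R = 2/(4/5) = 2.5000 s
robot in T_r: 2.0000·0.1200 = 0.2400 m
robot under decel: 2.0000²/(2·0.8000) = 2.5000 m
person approaches 1.0000·(0.1200+2.5000) = 2.6200 m
C+Z_d+Z_r = 0.1000+0.0300+0.0300 = 0.1600 m
sum ≈ 0.2400+2.5000+2.6200+0.1600 ≈ 5.5200 m = S ✓

v_R_max = 2 m/s = 2.0000 m/s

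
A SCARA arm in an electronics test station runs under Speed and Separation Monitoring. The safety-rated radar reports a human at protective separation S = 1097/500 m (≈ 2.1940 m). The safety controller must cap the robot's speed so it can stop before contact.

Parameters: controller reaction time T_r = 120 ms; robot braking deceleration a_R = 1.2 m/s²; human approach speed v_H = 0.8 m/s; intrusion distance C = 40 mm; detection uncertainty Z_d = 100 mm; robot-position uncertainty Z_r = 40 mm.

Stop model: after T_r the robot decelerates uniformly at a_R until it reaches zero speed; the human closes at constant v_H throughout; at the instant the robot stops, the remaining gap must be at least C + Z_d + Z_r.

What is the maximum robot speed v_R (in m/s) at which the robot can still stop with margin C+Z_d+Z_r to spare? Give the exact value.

v_R_max = 7/5 m/s = 1.4000 m/s

at the boundary: (5/12)·v² + (59/75)·v + (-959/500) = 0
  disc = (59/75)² − 4·(5/12)·(-959/500) = 85849/22500 ; √disc = 293/150
  v_R = (−(59/75) + 293/150) / (2·(5/12)) = 7/5 m/s
check:
T_s = v_R/a_R = (7/5)/(6/5) = 1.1667 s
reaction-phase robot travel = 1.4000·0.1200 = 0.1680 m
robot covers 1.4000·1.1667 − ½·1.2000·1.1667² = 0.8167 m while stopping
human closes 0.8000·1.2867 = 1.0293 m
C+Z_d+Z_r = 0.0400+0.1000+0.0400 = 0.1800 m
sum ≈ 0.1680+0.8167+1.0293+0.1800 ≈ 2.1940 m = S ✓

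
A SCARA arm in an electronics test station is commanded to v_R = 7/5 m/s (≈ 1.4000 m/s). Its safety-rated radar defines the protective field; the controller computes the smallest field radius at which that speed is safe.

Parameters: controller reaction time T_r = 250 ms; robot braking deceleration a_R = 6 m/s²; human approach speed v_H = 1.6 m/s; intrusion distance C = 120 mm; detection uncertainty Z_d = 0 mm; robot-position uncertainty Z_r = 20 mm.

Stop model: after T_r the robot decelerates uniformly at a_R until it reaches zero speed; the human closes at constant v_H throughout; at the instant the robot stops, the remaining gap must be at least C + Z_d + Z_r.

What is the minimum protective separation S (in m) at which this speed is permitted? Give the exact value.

T_s = v_R/a_R = (7/5)/6 = 0.2333 s
robot covers v_R·T_r = 1.4000·0.2500 = 0.3500 m before braking
robot under decel: 1.4000²/(2·6.0000) = 0.1633 m
human closes 1.6000·0.4833 = 0.7733 m
residual clearance needed = 0.1200+0.0000+0.0200 = 0.1400 m
S_min ≈ 0.3500+0.1633+0.7733+0.1400  ⇒  S_min = 107/75 m

S_min = 107/75 m = 1.4267 m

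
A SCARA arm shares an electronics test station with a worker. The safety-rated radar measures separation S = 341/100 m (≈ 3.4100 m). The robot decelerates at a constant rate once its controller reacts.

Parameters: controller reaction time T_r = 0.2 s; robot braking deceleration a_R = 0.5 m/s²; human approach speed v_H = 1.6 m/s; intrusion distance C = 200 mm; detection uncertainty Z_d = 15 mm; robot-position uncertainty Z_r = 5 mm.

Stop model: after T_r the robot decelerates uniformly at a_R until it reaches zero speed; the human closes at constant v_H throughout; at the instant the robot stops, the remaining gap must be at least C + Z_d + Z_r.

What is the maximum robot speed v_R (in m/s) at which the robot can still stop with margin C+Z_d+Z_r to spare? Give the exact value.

quadratic (1)·v² + (17/5)·v + (-287/100) = 0
  disc = (17/5)² − 4·(1)·(-287/100) = 576/25 ; √disc = 24/5
  v_R = (−(17/5) + 24/5) / (2·(1)) = 7/10 m/s
check:
T_s = v_R/a_R = (7/10)/(1/2) = 1.4000 s
robot in T_r: 0.7000·0.2000 = 0.1400 m
braking distance = 0.7000²/(2·0.5000) = 0.4900 m
human over T_r+T_s: 1.6000·(0.2000+1.4000) = 2.5600 m
C+Z_d+Z_r = 0.2000+0.0150+0.0050 = 0.2200 m
sum ≈ 0.1400+0.4900+2.5600+0.2200 ≈ 3.4100 m = S ✓

v_R_max = 7/10 m/s = 0.7000 m/s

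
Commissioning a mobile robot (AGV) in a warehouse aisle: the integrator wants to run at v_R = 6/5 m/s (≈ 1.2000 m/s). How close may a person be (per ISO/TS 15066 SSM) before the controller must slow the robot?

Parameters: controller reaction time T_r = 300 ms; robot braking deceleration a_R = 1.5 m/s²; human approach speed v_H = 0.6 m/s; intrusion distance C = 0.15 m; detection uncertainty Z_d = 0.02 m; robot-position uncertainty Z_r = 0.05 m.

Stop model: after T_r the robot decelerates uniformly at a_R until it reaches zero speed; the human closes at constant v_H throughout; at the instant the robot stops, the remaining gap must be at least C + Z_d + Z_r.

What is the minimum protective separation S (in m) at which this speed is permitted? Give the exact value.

S_min = 43/25 m = 1.7200 m

T_s = v_R/a_R = (6/5)/(3/2) = 0.8000 s
robot in T_r: 1.2000·0.3000 = 0.3600 m
braking distance = 1.2000²/(2·1.5000) = 0.4800 m
human closes 0.6000·1.1000 = 0.6600 m
C+Z_d+Z_r = 0.1500+0.0200+0.0500 = 0.2200 m
S_min ≈ 0.3600+0.4800+0.6600+0.2200  ⇒  S_min = 43/25 m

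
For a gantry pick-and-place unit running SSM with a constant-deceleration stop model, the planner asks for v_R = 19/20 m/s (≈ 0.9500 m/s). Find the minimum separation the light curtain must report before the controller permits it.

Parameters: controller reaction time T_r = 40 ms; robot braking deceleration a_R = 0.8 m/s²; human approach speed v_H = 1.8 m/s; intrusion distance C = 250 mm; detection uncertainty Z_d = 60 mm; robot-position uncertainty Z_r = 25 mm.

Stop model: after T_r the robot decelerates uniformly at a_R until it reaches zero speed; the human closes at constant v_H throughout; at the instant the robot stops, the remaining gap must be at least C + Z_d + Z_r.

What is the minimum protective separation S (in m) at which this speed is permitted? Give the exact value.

S_min = 10069/3200 m = 3.1466 m

T_s = v_R/a_R = (19/20)/(4/5) = 1.1875 s
reaction-phase robot travel = 0.9500·0.0400 = 0.0380 m
braking distance = 0.9500²/(2·0.8000) = 0.5641 m
person approaches 1.8000·(0.0400+1.1875) = 2.2095 m
C+Z_d+Z_r = 0.2500+0.0600+0.0250 = 0.3350 m
S_min ≈ 0.0380+0.5641+2.2095+0.3350  ⇒  S_min = 10069/3200 m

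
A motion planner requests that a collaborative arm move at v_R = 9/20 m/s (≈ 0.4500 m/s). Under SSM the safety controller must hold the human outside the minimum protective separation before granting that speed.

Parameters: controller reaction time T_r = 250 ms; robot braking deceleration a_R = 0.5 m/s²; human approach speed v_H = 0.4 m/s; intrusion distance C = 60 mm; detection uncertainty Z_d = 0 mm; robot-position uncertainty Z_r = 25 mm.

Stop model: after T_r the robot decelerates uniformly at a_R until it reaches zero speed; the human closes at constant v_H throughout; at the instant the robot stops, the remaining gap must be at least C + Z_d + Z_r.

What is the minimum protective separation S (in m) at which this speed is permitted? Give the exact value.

T_s = v_R/a_R = (9/20)/(1/2) = 0.9000 s
robot in T_r: 0.4500·0.2500 = 0.1125 m
robot under decel: 0.4500²/(2·0.5000) = 0.2025 m
human closes 0.4000·1.1500 = 0.4600 m
margins: 0.0600+0.0000+0.0250 = 0.0850 m
S_min ≈ 0.1125+0.2025+0.4600+0.0850  ⇒  S_min = 43/50 m

S_min = 43/50 m = 0.8600 m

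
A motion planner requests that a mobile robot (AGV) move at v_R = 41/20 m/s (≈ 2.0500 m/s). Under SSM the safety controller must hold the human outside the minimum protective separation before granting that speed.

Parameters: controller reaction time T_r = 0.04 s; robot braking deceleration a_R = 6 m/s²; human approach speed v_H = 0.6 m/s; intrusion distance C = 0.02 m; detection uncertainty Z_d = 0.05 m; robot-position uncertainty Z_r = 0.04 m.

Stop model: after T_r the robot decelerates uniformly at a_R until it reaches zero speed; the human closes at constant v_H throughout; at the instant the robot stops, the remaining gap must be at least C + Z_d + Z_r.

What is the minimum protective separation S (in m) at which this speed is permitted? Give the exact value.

S_min = 18509/24000 m = 0.7712 m

T_s = v_R/a_R = (41/20)/6 = 0.3417 s
robot covers v_R·T_r = 2.0500·0.0400 = 0.0820 m before braking
robot under decel: 2.0500²/(2·6.0000) = 0.3502 m
human closes 0.6000·0.3817 = 0.2290 m
C+Z_d+Z_r = 0.0200+0.0500+0.0400 = 0.1100 m
S_min ≈ 0.0820+0.3502+0.2290+0.1100  ⇒  S_min = 18509/24000 m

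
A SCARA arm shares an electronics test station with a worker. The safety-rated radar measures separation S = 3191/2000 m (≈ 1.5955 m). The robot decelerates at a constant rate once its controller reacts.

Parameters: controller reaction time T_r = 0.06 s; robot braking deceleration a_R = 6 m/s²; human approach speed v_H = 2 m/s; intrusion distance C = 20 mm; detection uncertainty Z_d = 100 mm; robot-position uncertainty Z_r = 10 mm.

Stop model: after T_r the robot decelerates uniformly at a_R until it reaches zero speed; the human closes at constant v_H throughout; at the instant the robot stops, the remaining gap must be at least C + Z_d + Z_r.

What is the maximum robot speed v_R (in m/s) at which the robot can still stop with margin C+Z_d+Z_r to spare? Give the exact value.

at the boundary: (1/12)·v² + (59/150)·v + (-2691/2000) = 0
  disc = (59/150)² − 4·(1/12)·(-2691/2000) = 54289/90000 ; √disc = 233/300
  v_R = (−(59/150) + 233/300) / (2·(1/12)) = 23/10 m/s
check:
stop time T_s = (23/10)/6 = 0.3833 s
robot covers v_R·T_r = 2.3000·0.0600 = 0.1380 m before braking
braking distance = 2.3000²/(2·6.0000) = 0.4408 m
person approaches 2.0000·(0.0600+0.3833) = 0.8867 m
residual clearance needed = 0.0200+0.1000+0.0100 = 0.1300 m
sum ≈ 0.1380+0.4408+0.8867+0.1300 ≈ 1.5955 m = S ✓

v_R_max = 23/10 m/s = 2.3000 m/s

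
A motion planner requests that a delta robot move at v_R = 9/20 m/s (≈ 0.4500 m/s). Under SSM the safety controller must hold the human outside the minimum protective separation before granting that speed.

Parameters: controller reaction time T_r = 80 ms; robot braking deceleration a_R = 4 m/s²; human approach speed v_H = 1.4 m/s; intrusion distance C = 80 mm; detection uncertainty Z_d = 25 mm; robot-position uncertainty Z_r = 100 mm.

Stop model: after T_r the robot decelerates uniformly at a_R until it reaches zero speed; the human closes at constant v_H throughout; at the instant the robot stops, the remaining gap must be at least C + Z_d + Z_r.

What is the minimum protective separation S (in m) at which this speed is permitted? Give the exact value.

stop time T_s = (9/20)/4 = 0.1125 s
robot covers v_R·T_r = 0.4500·0.0800 = 0.0360 m before braking
braking distance = 0.4500²/(2·4.0000) = 0.0253 m
person approaches 1.4000·(0.0800+0.1125) = 0.2695 m
C+Z_d+Z_r = 0.0800+0.0250+0.1000 = 0.2050 m
S_min ≈ 0.0360+0.0253+0.2695+0.2050  ⇒  S_min = 8573/16000 m

S_min = 8573/16000 m = 0.5358 m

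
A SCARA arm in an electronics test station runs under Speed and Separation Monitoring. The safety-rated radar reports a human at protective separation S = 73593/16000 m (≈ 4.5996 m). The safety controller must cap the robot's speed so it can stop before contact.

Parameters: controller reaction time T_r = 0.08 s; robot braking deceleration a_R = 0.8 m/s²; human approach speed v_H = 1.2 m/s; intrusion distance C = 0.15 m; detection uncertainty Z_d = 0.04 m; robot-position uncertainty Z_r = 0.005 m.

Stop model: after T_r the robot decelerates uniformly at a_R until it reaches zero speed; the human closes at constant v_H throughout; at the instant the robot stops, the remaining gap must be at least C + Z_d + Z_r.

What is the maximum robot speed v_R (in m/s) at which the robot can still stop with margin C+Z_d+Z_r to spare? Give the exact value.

v_R_max = 33/20 m/s = 1.6500 m/s

collect terms ⇒ (5/8)·v_R² + (79/50)·v_R + (-68937/16000) = 0
  disc = (79/50)² − 4·(5/8)·(-68937/16000) = 2122849/160000 ; √disc = 1457/400
  v_R = (−(79/50) + 1457/400) / (2·(5/8)) = 33/20 m/s
check:
T_s = v_R/a_R = (33/20)/(4/5) = 2.0625 s
robot covers v_R·T_r = 1.6500·0.0800 = 0.1320 m before braking
robot under decel: 1.6500²/(2·0.8000) = 1.7016 m
human over T_r+T_s: 1.2000·(0.0800+2.0625) = 2.5710 m
C+Z_d+Z_r = 0.1500+0.0400+0.0050 = 0.1950 m
sum ≈ 0.1320+1.7016+2.5710+0.1950 ≈ 4.5996 m = S ✓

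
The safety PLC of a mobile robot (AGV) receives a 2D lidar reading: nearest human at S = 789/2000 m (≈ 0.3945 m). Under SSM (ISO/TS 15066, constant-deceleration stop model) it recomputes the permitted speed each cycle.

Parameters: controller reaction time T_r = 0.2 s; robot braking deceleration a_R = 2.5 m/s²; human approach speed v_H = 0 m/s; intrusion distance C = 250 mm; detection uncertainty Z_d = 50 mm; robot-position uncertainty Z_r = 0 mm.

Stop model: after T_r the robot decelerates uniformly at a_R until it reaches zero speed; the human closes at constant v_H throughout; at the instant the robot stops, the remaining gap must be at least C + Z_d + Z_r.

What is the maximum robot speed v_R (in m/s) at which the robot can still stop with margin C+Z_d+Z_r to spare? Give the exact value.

v_R_max = 7/20 m/s = 0.3500 m/s

collect terms ⇒ (1/5)·v_R² + (1/5)·v_R + (-189/2000) = 0
  disc = (1/5)² − 4·(1/5)·(-189/2000) = 289/2500 ; √disc = 17/50
  v_R = (−(1/5) + 17/50) / (2·(1/5)) = 7/20 m/s
check:
stop time T_s = (7/20)/(5/2) = 0.1400 s
robot in T_r: 0.3500·0.2000 = 0.0700 m
robot under decel: 0.3500²/(2·2.5000) = 0.0245 m
human closes 0.0000·0.3400 = 0.0000 m
C+Z_d+Z_r = 0.2500+0.0500+0.0000 = 0.3000 m
sum ≈ 0.0700+0.0245+0.0000+0.3000 ≈ 0.3945 m = S ✓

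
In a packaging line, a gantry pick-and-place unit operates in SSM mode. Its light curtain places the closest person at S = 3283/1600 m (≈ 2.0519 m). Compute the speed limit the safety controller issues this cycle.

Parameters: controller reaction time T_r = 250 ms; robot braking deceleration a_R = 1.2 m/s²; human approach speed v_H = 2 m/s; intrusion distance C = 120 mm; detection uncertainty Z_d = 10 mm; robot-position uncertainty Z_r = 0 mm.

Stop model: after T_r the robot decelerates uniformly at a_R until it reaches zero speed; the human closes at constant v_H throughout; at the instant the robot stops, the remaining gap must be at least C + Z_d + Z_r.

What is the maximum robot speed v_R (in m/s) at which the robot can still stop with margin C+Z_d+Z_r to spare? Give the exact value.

v_R_max = 13/20 m/s = 0.6500 m/s

quadratic (5/12)·v² + (23/12)·v + (-91/64) = 0
  disc = (23/12)² − 4·(5/12)·(-91/64) = 3481/576 ; √disc = 59/24
  v_R = (−(23/12) + 59/24) / (2·(5/12)) = 13/20 m/s
check:
stop time T_s = (13/20)/(6/5) = 0.5417 s
robot in T_r: 0.6500·0.2500 = 0.1625 m
robot under decel: 0.6500²/(2·1.2000) = 0.1760 m
person approaches 2.0000·(0.2500+0.5417) = 1.5833 m
residual clearance needed = 0.1200+0.0100+0.0000 = 0.1300 m
sum ≈ 0.1625+0.1760+1.5833+0.1300 ≈ 2.0519 m = S ✓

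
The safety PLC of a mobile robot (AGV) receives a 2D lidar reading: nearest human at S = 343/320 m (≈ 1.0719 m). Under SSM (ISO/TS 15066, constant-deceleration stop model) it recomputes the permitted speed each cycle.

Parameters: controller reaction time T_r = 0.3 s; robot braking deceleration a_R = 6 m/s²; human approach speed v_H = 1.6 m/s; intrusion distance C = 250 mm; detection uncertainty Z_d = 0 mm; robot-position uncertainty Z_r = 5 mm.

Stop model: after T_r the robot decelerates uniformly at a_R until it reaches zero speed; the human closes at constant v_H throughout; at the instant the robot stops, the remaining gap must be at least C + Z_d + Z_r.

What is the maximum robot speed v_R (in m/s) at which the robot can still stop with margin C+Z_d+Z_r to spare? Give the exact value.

at the boundary: (1/12)·v² + (17/30)·v + (-539/1600) = 0
  disc = (17/30)² − 4·(1/12)·(-539/1600) = 6241/14400 ; √disc = 79/120
  v_R = (−(17/30) + 79/120) / (2·(1/12)) = 11/20 m/s
check:
stop time T_s = (11/20)/6 = 0.0917 s
robot covers v_R·T_r = 0.5500·0.3000 = 0.1650 m before braking
robot covers 0.5500·0.0917 − ½·6.0000·0.0917² = 0.0252 m while stopping
human over T_r+T_s: 1.6000·(0.3000+0.0917) = 0.6267 m
C+Z_d+Z_r = 0.2500+0.0000+0.0050 = 0.2550 m
sum ≈ 0.1650+0.0252+0.6267+0.2550 ≈ 1.0719 m = S ✓

v_R_max = 11/20 m/s = 0.5500 m/s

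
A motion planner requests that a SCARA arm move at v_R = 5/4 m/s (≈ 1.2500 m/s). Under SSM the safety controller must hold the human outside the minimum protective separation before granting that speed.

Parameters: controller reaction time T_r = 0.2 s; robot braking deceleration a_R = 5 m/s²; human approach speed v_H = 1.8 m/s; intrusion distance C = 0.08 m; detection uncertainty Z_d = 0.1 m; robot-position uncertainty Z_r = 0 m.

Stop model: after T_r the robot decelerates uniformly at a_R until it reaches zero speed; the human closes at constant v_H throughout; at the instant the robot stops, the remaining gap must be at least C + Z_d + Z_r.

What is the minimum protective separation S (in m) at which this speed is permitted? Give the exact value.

braking lasts T_s = (5/4)/5 = 0.2500 s
reaction-phase robot travel = 1.2500·0.2000 = 0.2500 m
braking distance = 1.2500²/(2·5.0000) = 0.1562 m
person approaches 1.8000·(0.2000+0.2500) = 0.8100 m
residual clearance needed = 0.0800+0.1000+0.0000 = 0.1800 m
S_min ≈ 0.2500+0.1562+0.8100+0.1800  ⇒  S_min = 1117/800 m

S_min = 1117/800 m = 1.3962 m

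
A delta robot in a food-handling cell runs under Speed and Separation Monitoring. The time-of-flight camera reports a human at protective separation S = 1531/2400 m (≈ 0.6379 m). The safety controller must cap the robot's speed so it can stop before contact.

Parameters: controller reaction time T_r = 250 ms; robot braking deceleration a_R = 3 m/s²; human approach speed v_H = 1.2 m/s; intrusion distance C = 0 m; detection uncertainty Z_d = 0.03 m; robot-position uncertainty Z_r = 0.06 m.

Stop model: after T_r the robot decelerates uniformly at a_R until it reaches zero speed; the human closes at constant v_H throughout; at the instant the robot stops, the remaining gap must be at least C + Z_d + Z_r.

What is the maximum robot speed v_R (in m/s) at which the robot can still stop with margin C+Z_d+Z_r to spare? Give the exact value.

v_R_max = 7/20 m/s = 0.3500 m/s

at the boundary: (1/6)·v² + (13/20)·v + (-119/480) = 0
  disc = (13/20)² − 4·(1/6)·(-119/480) = 529/900 ; √disc = 23/30
  v_R = (−(13/20) + 23/30) / (2·(1/6)) = 7/20 m/s
check:
braking lasts T_s = (7/20)/3 = 0.1167 s
robot in T_r: 0.3500·0.2500 = 0.0875 m
robot under decel: 0.3500²/(2·3.0000) = 0.0204 m
human closes 1.2000·0.3667 = 0.4400 m
residual clearance needed = 0.0000+0.0300+0.0600 = 0.0900 m
sum ≈ 0.0875+0.0204+0.4400+0.0900 ≈ 0.6379 m = S ✓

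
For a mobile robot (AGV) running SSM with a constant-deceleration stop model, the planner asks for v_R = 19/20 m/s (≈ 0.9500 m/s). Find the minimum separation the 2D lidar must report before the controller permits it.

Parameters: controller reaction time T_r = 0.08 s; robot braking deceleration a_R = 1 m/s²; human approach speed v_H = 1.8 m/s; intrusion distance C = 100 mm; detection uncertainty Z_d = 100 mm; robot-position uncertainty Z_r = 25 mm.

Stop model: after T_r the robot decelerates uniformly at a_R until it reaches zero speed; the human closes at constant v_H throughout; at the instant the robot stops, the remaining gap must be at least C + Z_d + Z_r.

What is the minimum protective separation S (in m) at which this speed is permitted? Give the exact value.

braking lasts T_s = (19/20)/1 = 0.9500 s
robot covers v_R·T_r = 0.9500·0.0800 = 0.0760 m before braking
braking distance = 0.9500²/(2·1.0000) = 0.4512 m
human closes 1.8000·1.0300 = 1.8540 m
residual clearance needed = 0.1000+0.1000+0.0250 = 0.2250 m
S_min ≈ 0.0760+0.4512+1.8540+0.2250  ⇒  S_min = 417/160 m

S_min = 417/160 m = 2.6063 m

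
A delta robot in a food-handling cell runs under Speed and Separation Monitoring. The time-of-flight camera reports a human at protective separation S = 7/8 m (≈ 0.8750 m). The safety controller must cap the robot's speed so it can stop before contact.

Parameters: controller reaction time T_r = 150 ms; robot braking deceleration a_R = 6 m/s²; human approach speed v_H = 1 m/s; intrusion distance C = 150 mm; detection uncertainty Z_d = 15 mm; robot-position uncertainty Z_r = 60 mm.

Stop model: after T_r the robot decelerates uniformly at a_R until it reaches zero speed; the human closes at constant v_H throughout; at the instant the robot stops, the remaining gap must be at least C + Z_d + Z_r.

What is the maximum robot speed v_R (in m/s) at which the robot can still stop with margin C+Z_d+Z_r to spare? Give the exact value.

collect terms ⇒ (1/12)·v_R² + (19/60)·v_R + (-1/2) = 0
  disc = (19/60)² − 4·(1/12)·(-1/2) = 961/3600 ; √disc = 31/60
  v_R = (−(19/60) + 31/60) / (2·(1/12)) = 6/5 m/s
check:
stop time T_s = (6/5)/6 = 0.2000 s
robot covers v_R·T_r = 1.2000·0.1500 = 0.1800 m before braking
braking distance = 1.2000²/(2·6.0000) = 0.1200 m
human over T_r+T_s: 1.0000·(0.1500+0.2000) = 0.3500 m
margins: 0.1500+0.0150+0.0600 = 0.2250 m
sum ≈ 0.1800+0.1200+0.3500+0.2250 ≈ 0.8750 m = S ✓

v_R_max = 6/5 m/s = 1.2000 m/s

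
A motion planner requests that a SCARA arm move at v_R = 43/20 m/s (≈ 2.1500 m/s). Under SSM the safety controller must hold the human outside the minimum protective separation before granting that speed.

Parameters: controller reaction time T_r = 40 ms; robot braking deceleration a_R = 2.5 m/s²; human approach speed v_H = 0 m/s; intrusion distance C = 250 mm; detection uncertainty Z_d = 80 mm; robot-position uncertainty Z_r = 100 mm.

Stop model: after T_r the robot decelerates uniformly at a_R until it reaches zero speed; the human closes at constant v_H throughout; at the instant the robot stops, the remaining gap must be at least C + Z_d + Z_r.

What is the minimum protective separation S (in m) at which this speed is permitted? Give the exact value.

stop time T_s = (43/20)/(5/2) = 0.8600 s
robot in T_r: 2.1500·0.0400 = 0.0860 m
braking distance = 2.1500²/(2·2.5000) = 0.9245 m
human over T_r+T_s: 0.0000·(0.0400+0.8600) = 0.0000 m
residual clearance needed = 0.2500+0.0800+0.1000 = 0.4300 m
S_min ≈ 0.0860+0.9245+0.0000+0.4300  ⇒  S_min = 2881/2000 m

S_min = 2881/2000 m = 1.4405 m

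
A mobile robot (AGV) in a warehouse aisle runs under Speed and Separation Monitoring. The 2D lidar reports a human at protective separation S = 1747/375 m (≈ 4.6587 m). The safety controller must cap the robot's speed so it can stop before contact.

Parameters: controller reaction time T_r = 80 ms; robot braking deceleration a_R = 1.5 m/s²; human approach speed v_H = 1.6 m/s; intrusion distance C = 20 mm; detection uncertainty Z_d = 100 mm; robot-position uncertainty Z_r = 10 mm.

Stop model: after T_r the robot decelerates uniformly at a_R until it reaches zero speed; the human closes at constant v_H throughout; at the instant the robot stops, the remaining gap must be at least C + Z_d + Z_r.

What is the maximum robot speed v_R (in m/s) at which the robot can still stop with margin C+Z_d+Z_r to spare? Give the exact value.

at the boundary: (1/3)·v² + (86/75)·v + (-6601/1500) = 0
  disc = (86/75)² − 4·(1/3)·(-6601/1500) = 4489/625 ; √disc = 67/25
  v_R = (−(86/75) + 67/25) / (2·(1/3)) = 23/10 m/s
check:
braking lasts T_s = (23/10)/(3/2) = 1.5333 s
robot in T_r: 2.3000·0.0800 = 0.1840 m
braking distance = 2.3000²/(2·1.5000) = 1.7633 m
human over T_r+T_s: 1.6000·(0.0800+1.5333) = 2.5813 m
C+Z_d+Z_r = 0.0200+0.1000+0.0100 = 0.1300 m
sum ≈ 0.1840+1.7633+2.5813+0.1300 ≈ 4.6587 m = S ✓

v_R_max = 23/10 m/s = 2.3000 m/s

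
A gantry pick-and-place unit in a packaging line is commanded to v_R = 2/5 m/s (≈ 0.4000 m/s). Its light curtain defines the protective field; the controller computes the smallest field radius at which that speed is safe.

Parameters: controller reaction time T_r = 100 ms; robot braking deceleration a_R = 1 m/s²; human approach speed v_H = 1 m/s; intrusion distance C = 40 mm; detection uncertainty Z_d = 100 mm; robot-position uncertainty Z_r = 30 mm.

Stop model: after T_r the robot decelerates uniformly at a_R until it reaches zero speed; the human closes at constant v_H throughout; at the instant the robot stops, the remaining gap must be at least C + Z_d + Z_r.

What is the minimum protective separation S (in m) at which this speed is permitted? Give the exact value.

braking lasts T_s = (2/5)/1 = 0.4000 s
reaction-phase robot travel = 0.4000·0.1000 = 0.0400 m
robot under decel: 0.4000²/(2·1.0000) = 0.0800 m
human over T_r+T_s: 1.0000·(0.1000+0.4000) = 0.5000 m
margins: 0.0400+0.1000+0.0300 = 0.1700 m
S_min ≈ 0.0400+0.0800+0.5000+0.1700  ⇒  S_min = 79/100 m

S_min = 79/100 m = 0.7900 m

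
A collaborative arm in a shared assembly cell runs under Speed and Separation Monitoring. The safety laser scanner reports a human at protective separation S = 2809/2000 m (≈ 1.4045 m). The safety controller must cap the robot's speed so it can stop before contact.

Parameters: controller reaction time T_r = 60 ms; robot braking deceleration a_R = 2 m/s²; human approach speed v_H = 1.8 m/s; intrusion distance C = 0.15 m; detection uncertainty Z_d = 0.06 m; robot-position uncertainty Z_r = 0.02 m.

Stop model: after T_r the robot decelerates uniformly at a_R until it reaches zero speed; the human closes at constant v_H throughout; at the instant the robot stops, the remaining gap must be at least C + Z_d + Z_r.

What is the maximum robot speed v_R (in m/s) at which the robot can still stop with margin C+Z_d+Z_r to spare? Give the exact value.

v_R_max = 9/10 m/s = 0.9000 m/s

at the boundary: (1/4)·v² + (24/25)·v + (-2133/2000) = 0
  disc = (24/25)² − 4·(1/4)·(-2133/2000) = 19881/10000 ; √disc = 141/100
  v_R = (−(24/25) + 141/100) / (2·(1/4)) = 9/10 m/s
check:
T_s = v_R/a_R = (9/10)/2 = 0.4500 s
robot covers v_R·T_r = 0.9000·0.0600 = 0.0540 m before braking
braking distance = 0.9000²/(2·2.0000) = 0.2025 m
human over T_r+T_s: 1.8000·(0.0600+0.4500) = 0.9180 m
C+Z_d+Z_r = 0.1500+0.0600+0.0200 = 0.2300 m
sum ≈ 0.0540+0.2025+0.9180+0.2300 ≈ 1.4045 m = S ✓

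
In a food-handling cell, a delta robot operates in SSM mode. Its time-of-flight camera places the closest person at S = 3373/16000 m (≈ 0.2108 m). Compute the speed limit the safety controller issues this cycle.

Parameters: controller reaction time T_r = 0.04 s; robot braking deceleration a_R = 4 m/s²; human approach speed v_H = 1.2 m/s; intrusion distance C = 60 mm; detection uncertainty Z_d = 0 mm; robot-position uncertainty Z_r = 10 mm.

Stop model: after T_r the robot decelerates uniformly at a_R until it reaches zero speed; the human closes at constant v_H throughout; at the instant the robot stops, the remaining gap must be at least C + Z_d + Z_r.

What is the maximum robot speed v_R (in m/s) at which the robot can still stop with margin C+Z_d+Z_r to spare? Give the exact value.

v_R_max = 1/4 m/s = 0.2500 m/s

collect terms ⇒ (1/8)·v_R² + (17/50)·v_R + (-297/3200) = 0
  disc = (17/50)² − 4·(1/8)·(-297/3200) = 25921/160000 ; √disc = 161/400
  v_R = (−(17/50) + 161/400) / (2·(1/8)) = 1/4 m/s
check:
stop time T_s = (1/4)/4 = 0.0625 s
robot covers v_R·T_r = 0.2500·0.0400 = 0.0100 m before braking
braking distance = 0.2500²/(2·4.0000) = 0.0078 m
human over T_r+T_s: 1.2000·(0.0400+0.0625) = 0.1230 m
C+Z_d+Z_r = 0.0600+0.0000+0.0100 = 0.0700 m
sum ≈ 0.0100+0.0078+0.1230+0.0700 ≈ 0.2108 m = S ✓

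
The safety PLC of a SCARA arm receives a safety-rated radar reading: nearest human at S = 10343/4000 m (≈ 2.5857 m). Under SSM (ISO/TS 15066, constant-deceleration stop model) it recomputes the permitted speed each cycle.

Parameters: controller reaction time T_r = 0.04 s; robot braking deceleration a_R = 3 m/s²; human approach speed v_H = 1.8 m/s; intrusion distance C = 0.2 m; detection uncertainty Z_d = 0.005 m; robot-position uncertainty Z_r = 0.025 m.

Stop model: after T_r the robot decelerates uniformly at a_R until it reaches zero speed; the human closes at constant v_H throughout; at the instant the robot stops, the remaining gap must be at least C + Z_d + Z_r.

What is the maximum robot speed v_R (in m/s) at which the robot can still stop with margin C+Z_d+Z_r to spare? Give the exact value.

quadratic (1/6)·v² + (16/25)·v + (-1827/800) = 0
  disc = (16/25)² − 4·(1/6)·(-1827/800) = 19321/10000 ; √disc = 139/100
  v_R = (−(16/25) + 139/100) / (2·(1/6)) = 9/4 m/s
check:
braking lasts T_s = (9/4)/3 = 0.7500 s
robot covers v_R·T_r = 2.2500·0.0400 = 0.0900 m before braking
braking distance = 2.2500²/(2·3.0000) = 0.8438 m
human over T_r+T_s: 1.8000·(0.0400+0.7500) = 1.4220 m
margins: 0.2000+0.0050+0.0250 = 0.2300 m
sum ≈ 0.0900+0.8438+1.4220+0.2300 ≈ 2.5857 m = S ✓

v_R_max = 9/4 m/s = 2.2500 m/s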